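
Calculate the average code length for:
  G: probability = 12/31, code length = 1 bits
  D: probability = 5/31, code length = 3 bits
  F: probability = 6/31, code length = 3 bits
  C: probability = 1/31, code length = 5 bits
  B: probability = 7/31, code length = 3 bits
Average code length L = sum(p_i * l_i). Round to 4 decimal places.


Weighted contributions p_i * l_i:
  G: (12/31) * 1 = 12/31
  D: (5/31) * 3 = 15/31
  F: (6/31) * 3 = 18/31
  C: (1/31) * 5 = 5/31
  B: (7/31) * 3 = 21/31
Sum = (12 + 15 + 18 + 5 + 21)/31 = 71/31

L = 71/31 = 2.2903 bits/symbol


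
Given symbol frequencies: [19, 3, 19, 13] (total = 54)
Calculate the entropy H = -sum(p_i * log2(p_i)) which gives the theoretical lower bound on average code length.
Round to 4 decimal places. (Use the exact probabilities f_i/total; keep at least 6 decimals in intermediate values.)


Per-symbol terms -p_i * log2(p_i) with p_i = f_i/54:
  p = 19/54 = 0.351852: log2(p) = -1.506960, -p*log2(p) = 0.530227
  p = 3/54 = 0.055556: log2(p) = -4.169925, -p*log2(p) = 0.231663
  p = 19/54 = 0.351852: log2(p) = -1.506960, -p*log2(p) = 0.530227
  p = 13/54 = 0.240741: log2(p) = -2.054448, -p*log2(p) = 0.494589
H = 0.530227 + 0.231663 + 0.530227 + 0.494589 = 1.786706

H = 1.7867 bits/symbol


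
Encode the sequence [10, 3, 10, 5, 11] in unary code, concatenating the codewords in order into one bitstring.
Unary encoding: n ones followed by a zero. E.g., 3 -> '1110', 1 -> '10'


Encode each number as n ones followed by a terminating 0:
  10 -> 11111111110 (11 bits)
  3 -> 1110 (4 bits)
  10 -> 11111111110 (11 bits)
  5 -> 111110 (6 bits)
  11 -> 111111111110 (12 bits)
Total length = 11 + 4 + 11 + 6 + 12 = 44 bits.

Unary([10, 3, 10, 5, 11]) = 11111111110111011111111110111110111111111110 (44 bits)


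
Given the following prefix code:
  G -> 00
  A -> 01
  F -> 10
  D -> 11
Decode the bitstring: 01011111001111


Decoding step by step:
Bits 01 -> A
Bits 01 -> A
Bits 11 -> D
Bits 11 -> D
Bits 00 -> G
Bits 11 -> D
Bits 11 -> D


Decoded message: AADDGDD


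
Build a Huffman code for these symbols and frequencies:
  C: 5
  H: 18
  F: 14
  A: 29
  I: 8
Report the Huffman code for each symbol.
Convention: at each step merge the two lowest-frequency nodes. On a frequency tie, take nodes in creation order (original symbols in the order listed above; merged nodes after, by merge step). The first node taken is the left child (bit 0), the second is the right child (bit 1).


Huffman tree construction:
Step 1: Merge C(5) + I(8) = 13
Step 2: Merge (C+I)(13) + F(14) = 27
Step 3: Merge H(18) + ((C+I)+F)(27) = 45
Step 4: Merge A(29) + (H+((C+I)+F))(45) = 74
Read each symbol's code off the tree from the root (left child = 0, right child = 1).

Codes:
  C: 1100 (length 4)
  H: 10 (length 2)
  F: 111 (length 3)
  A: 0 (length 1)
  I: 1101 (length 4)
Average code length: 159/74 = 2.1486 bits/symbol


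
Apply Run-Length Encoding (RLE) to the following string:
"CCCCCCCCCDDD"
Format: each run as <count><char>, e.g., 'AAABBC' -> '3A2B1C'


Scanning runs left to right:
  i=0: run of 'C' x 9 -> '9C'
  i=9: run of 'D' x 3 -> '3D'

RLE = 9C3D


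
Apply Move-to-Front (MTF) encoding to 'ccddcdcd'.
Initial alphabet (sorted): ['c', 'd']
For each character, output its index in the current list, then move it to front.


MTF encoding:
'c': index 0 in ['c', 'd'] -> ['c', 'd']
'c': index 0 in ['c', 'd'] -> ['c', 'd']
'd': index 1 in ['c', 'd'] -> ['d', 'c']
'd': index 0 in ['d', 'c'] -> ['d', 'c']
'c': index 1 in ['d', 'c'] -> ['c', 'd']
'd': index 1 in ['c', 'd'] -> ['d', 'c']
'c': index 1 in ['d', 'c'] -> ['c', 'd']
'd': index 1 in ['c', 'd'] -> ['d', 'c']


Output: [0, 0, 1, 0, 1, 1, 1, 1]


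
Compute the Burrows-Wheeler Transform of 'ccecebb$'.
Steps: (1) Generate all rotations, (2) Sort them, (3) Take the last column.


Rotations (sorted):
  0: $ccecebb -> last char: b
  1: b$cceceb -> last char: b
  2: bb$ccece -> last char: e
  3: ccecebb$ -> last char: $
  4: cebb$cce -> last char: e
  5: cecebb$c -> last char: c
  6: ebb$ccec -> last char: c
  7: ecebb$cc -> last char: c


BWT = bbe$eccc


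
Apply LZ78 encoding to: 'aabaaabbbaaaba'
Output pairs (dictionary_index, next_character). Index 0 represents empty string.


LZ78 encoding steps:
Dictionary: {0: ''}
Step 1: w='' (idx 0), next='a' -> output (0, 'a'), add 'a' as idx 1
Step 2: w='a' (idx 1), next='b' -> output (1, 'b'), add 'ab' as idx 2
Step 3: w='a' (idx 1), next='a' -> output (1, 'a'), add 'aa' as idx 3
Step 4: w='ab' (idx 2), next='b' -> output (2, 'b'), add 'abb' as idx 4
Step 5: w='' (idx 0), next='b' -> output (0, 'b'), add 'b' as idx 5
Step 6: w='aa' (idx 3), next='a' -> output (3, 'a'), add 'aaa' as idx 6
Step 7: w='b' (idx 5), next='a' -> output (5, 'a'), add 'ba' as idx 7


Encoded: [(0, 'a'), (1, 'b'), (1, 'a'), (2, 'b'), (0, 'b'), (3, 'a'), (5, 'a')]


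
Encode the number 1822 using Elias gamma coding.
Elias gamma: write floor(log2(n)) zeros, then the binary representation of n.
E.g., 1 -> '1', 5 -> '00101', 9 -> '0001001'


num_bits = floor(log2(1822)) + 1 = 11
leading_zeros = num_bits - 1 = 10
binary(1822) = 11100011110

Elias gamma(1822) = '0000000000' + '11100011110' = 000000000011100011110 (21 bits)


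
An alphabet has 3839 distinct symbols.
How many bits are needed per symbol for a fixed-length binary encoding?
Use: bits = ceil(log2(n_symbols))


log2(3839) = 11.9065
Bracket: 2^11 = 2048 < 3839 <= 2^12 = 4096
So ceil(log2(3839)) = 12

bits = ceil(log2(3839)) = ceil(11.9065) = 12 bits


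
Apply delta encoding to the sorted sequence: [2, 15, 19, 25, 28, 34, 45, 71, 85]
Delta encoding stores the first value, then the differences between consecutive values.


First value: 2
Deltas:
  15 - 2 = 13
  19 - 15 = 4
  25 - 19 = 6
  28 - 25 = 3
  34 - 28 = 6
  45 - 34 = 11
  71 - 45 = 26
  85 - 71 = 14


Delta encoded: [2, 13, 4, 6, 3, 6, 11, 26, 14]


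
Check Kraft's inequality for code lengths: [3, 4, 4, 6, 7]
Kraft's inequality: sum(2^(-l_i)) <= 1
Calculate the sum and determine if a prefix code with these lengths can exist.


Sum = 2^(-3) + 2^(-4) + 2^(-4) + 2^(-6) + 2^(-7)
    = 0.125 + 0.0625 + 0.0625 + 0.015625 + 0.0078125
    = 35/128 = 0.2734375
Since 0.2734375 <= 1, Kraft's inequality IS satisfied.
A prefix code with these lengths CAN exist.

Kraft sum = 0.2734375. Satisfied.


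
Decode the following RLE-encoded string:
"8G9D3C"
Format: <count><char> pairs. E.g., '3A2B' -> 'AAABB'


Expanding each <count><char> pair:
  8G -> 'GGGGGGGG'
  9D -> 'DDDDDDDDD'
  3C -> 'CCC'

Decoded = GGGGGGGGDDDDDDDDDCCC


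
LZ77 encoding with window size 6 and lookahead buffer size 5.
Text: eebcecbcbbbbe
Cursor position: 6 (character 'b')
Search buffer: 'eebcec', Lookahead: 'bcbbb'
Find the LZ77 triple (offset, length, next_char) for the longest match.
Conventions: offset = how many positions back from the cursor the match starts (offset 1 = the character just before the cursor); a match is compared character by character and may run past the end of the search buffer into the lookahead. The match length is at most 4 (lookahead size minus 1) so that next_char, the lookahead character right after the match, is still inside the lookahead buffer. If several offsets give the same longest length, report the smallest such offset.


Try each offset into the search buffer:
  offset=1 (pos 5, char 'c'): match length 0
  offset=2 (pos 4, char 'e'): match length 0
  offset=3 (pos 3, char 'c'): match length 0
  offset=4 (pos 2, char 'b'): match length 2
  offset=5 (pos 1, char 'e'): match length 0
  offset=6 (pos 0, char 'e'): match length 0
Longest match has length 2 at offset 4.
next_char = character at position 6 + 2 = 8 -> 'b'

Best match: offset=4, length=2 (matching 'bc' starting at position 2)
LZ77 triple: (4, 2, 'b')


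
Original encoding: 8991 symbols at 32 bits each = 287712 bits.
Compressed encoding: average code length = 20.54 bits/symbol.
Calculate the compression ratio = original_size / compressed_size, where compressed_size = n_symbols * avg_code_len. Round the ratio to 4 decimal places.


original_size = n_symbols * orig_bits = 8991 * 32 = 287712 bits
compressed_size = n_symbols * avg_code_len = 8991 * 20.54 = 184675.14 bits
ratio = original_size / compressed_size = 287712 / 184675.14 = 1.5579

Compression ratio = 1.5579


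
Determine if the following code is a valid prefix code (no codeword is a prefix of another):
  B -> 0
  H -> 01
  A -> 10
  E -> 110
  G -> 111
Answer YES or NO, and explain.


Checking each pair (does one codeword prefix another?):
  B='0' vs H='01': prefix -- VIOLATION

NO -- this is NOT a valid prefix code. B (0) is a prefix of H (01).


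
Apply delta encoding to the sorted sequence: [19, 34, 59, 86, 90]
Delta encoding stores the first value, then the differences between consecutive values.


First value: 19
Deltas:
  34 - 19 = 15
  59 - 34 = 25
  86 - 59 = 27
  90 - 86 = 4


Delta encoded: [19, 15, 25, 27, 4]


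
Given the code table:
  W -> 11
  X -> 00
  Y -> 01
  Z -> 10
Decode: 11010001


Decoding:
11 -> W
01 -> Y
00 -> X
01 -> Y


Result: WYXY


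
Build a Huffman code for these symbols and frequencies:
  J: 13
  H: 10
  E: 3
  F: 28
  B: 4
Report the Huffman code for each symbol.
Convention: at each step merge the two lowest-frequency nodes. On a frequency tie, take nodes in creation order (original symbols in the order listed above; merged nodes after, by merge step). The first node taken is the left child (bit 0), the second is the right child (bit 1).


Huffman tree construction:
Step 1: Merge E(3) + B(4) = 7
Step 2: Merge (E+B)(7) + H(10) = 17
Step 3: Merge J(13) + ((E+B)+H)(17) = 30
Step 4: Merge F(28) + (J+((E+B)+H))(30) = 58
Read each symbol's code off the tree from the root (left child = 0, right child = 1).

Codes:
  J: 10 (length 2)
  H: 111 (length 3)
  E: 1100 (length 4)
  F: 0 (length 1)
  B: 1101 (length 4)
Average code length: 112/58 = 1.9310 bits/symbol


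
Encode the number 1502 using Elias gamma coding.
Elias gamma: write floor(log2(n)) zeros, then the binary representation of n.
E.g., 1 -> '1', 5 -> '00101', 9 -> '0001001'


num_bits = floor(log2(1502)) + 1 = 11
leading_zeros = num_bits - 1 = 10
binary(1502) = 10111011110

Elias gamma(1502) = '0000000000' + '10111011110' = 000000000010111011110 (21 bits)


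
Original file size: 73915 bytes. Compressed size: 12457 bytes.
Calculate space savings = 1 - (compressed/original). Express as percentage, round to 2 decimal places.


ratio = compressed/original = 12457/73915 = 0.168531
savings = 1 - ratio = 1 - 0.168531 = 0.831469
as a percentage: 0.831469 * 100 = 83.15%

Space savings = 1 - 12457/73915 = 83.15%


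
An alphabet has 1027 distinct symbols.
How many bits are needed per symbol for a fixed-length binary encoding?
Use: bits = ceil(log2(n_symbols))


log2(1027) = 10.0042
Bracket: 2^10 = 1024 < 1027 <= 2^11 = 2048
So ceil(log2(1027)) = 11

bits = ceil(log2(1027)) = ceil(10.0042) = 11 bits


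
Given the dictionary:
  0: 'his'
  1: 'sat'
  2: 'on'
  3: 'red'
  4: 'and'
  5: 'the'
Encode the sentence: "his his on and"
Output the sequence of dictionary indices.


Look up each word in the dictionary:
  'his' -> 0
  'his' -> 0
  'on' -> 2
  'and' -> 4

Encoded: [0, 0, 2, 4]


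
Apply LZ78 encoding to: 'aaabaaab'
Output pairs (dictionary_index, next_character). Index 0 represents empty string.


LZ78 encoding steps:
Dictionary: {0: ''}
Step 1: w='' (idx 0), next='a' -> output (0, 'a'), add 'a' as idx 1
Step 2: w='a' (idx 1), next='a' -> output (1, 'a'), add 'aa' as idx 2
Step 3: w='' (idx 0), next='b' -> output (0, 'b'), add 'b' as idx 3
Step 4: w='aa' (idx 2), next='a' -> output (2, 'a'), add 'aaa' as idx 4
Step 5: w='b' (idx 3), end of input -> output (3, '')


Encoded: [(0, 'a'), (1, 'a'), (0, 'b'), (2, 'a'), (3, '')]


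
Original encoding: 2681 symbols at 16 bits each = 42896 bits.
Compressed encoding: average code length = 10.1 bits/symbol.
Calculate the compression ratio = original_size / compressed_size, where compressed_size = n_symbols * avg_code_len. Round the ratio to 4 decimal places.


original_size = n_symbols * orig_bits = 2681 * 16 = 42896 bits
compressed_size = n_symbols * avg_code_len = 2681 * 10.1 = 27078.1 bits
ratio = original_size / compressed_size = 42896 / 27078.1 = 1.5842

Compression ratio = 1.5842


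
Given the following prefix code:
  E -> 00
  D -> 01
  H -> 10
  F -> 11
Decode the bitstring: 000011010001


Decoding step by step:
Bits 00 -> E
Bits 00 -> E
Bits 11 -> F
Bits 01 -> D
Bits 00 -> E
Bits 01 -> D


Decoded message: EEFDED


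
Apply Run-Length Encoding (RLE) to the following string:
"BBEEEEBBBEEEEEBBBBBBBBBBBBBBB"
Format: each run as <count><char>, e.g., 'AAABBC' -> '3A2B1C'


Scanning runs left to right:
  i=0: run of 'B' x 2 -> '2B'
  i=2: run of 'E' x 4 -> '4E'
  i=6: run of 'B' x 3 -> '3B'
  i=9: run of 'E' x 5 -> '5E'
  i=14: run of 'B' x 15 -> '15B'

RLE = 2B4E3B5E15B


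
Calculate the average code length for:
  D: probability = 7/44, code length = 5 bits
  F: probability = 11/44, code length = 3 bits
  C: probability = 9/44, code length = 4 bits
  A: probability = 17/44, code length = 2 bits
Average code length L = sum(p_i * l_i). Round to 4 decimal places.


Weighted contributions p_i * l_i:
  D: (7/44) * 5 = 35/44
  F: (11/44) * 3 = 33/44
  C: (9/44) * 4 = 36/44
  A: (17/44) * 2 = 34/44
Sum = (35 + 33 + 36 + 34)/44 = 138/44

L = 138/44 = 3.1364 bits/symbol


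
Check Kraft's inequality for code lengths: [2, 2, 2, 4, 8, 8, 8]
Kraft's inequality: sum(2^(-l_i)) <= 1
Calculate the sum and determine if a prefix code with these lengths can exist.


Sum = 2^(-2) + 2^(-2) + 2^(-2) + 2^(-4) + 2^(-8) + 2^(-8) + 2^(-8)
    = 0.25 + 0.25 + 0.25 + 0.0625 + 0.00390625 + 0.00390625 + 0.00390625
    = 211/256 = 0.82421875
Since 0.82421875 <= 1, Kraft's inequality IS satisfied.
A prefix code with these lengths CAN exist.

Kraft sum = 0.82421875. Satisfied.


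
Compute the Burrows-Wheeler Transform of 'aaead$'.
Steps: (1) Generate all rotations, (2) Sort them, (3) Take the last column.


Rotations (sorted):
  0: $aaead -> last char: d
  1: aaead$ -> last char: $
  2: ad$aae -> last char: e
  3: aead$a -> last char: a
  4: d$aaea -> last char: a
  5: ead$aa -> last char: a


BWT = d$eaaa


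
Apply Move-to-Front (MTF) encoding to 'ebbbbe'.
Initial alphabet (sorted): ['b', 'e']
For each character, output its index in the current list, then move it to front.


MTF encoding:
'e': index 1 in ['b', 'e'] -> ['e', 'b']
'b': index 1 in ['e', 'b'] -> ['b', 'e']
'b': index 0 in ['b', 'e'] -> ['b', 'e']
'b': index 0 in ['b', 'e'] -> ['b', 'e']
'b': index 0 in ['b', 'e'] -> ['b', 'e']
'e': index 1 in ['b', 'e'] -> ['e', 'b']


Output: [1, 1, 0, 0, 0, 1]


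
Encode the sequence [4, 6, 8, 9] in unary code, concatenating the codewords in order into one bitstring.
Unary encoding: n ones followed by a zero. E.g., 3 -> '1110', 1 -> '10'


Encode each number as n ones followed by a terminating 0:
  4 -> 11110 (5 bits)
  6 -> 1111110 (7 bits)
  8 -> 111111110 (9 bits)
  9 -> 1111111110 (10 bits)
Total length = 5 + 7 + 9 + 10 = 31 bits.

Unary([4, 6, 8, 9]) = 1111011111101111111101111111110 (31 bits)


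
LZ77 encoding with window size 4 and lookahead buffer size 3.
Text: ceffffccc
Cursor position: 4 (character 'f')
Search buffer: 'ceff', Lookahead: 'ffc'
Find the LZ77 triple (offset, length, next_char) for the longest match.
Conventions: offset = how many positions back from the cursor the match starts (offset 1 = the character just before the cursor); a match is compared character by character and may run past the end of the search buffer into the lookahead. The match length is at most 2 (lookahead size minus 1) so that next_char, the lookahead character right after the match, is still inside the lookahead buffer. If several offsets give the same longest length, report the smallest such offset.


Try each offset into the search buffer:
  offset=1 (pos 3, char 'f'): match length 2
  offset=2 (pos 2, char 'f'): match length 2
  offset=3 (pos 1, char 'e'): match length 0
  offset=4 (pos 0, char 'c'): match length 0
Longest match has length 2, found at offsets 1, 2; take the smallest, offset 1.
next_char = character at position 4 + 2 = 6 -> 'c'

Best match: offset=1, length=2 (matching 'ff' starting at position 3)
LZ77 triple: (1, 2, 'c')


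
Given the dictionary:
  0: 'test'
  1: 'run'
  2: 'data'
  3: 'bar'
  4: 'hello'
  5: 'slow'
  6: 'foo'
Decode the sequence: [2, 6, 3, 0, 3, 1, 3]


Look up each index in the dictionary:
  2 -> 'data'
  6 -> 'foo'
  3 -> 'bar'
  0 -> 'test'
  3 -> 'bar'
  1 -> 'run'
  3 -> 'bar'

Decoded: "data foo bar test bar run bar"


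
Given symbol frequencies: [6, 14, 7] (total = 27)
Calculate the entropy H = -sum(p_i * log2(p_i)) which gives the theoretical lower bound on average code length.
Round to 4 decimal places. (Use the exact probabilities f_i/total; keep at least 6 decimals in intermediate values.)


Per-symbol terms -p_i * log2(p_i) with p_i = f_i/27:
  p = 6/27 = 0.222222: log2(p) = -2.169925, -p*log2(p) = 0.482206
  p = 14/27 = 0.518519: log2(p) = -0.947533, -p*log2(p) = 0.491313
  p = 7/27 = 0.259259: log2(p) = -1.947533, -p*log2(p) = 0.504916
H = 0.482206 + 0.491313 + 0.504916 = 1.478435

H = 1.4784 bits/symbol


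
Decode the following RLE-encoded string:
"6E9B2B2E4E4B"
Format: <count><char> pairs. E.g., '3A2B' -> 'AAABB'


Expanding each <count><char> pair:
  6E -> 'EEEEEE'
  9B -> 'BBBBBBBBB'
  2B -> 'BB'
  2E -> 'EE'
  4E -> 'EEEE'
  4B -> 'BBBB'

Decoded = EEEEEEBBBBBBBBBBBEEEEEEBBBB


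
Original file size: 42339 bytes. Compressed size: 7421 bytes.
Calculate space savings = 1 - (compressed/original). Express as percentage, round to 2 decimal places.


ratio = compressed/original = 7421/42339 = 0.175276
savings = 1 - ratio = 1 - 0.175276 = 0.824724
as a percentage: 0.824724 * 100 = 82.47%

Space savings = 1 - 7421/42339 = 82.47%


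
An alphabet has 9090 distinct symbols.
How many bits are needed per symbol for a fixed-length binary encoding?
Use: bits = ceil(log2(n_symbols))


log2(9090) = 13.1501
Bracket: 2^13 = 8192 < 9090 <= 2^14 = 16384
So ceil(log2(9090)) = 14

bits = ceil(log2(9090)) = ceil(13.1501) = 14 bits


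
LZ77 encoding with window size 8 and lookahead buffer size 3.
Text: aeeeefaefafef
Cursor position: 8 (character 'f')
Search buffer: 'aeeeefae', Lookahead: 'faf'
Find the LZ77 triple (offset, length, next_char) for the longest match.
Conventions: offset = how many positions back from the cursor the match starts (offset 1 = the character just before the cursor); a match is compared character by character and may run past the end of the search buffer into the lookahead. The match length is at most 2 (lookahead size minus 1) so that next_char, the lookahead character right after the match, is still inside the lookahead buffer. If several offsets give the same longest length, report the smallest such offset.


Try each offset into the search buffer:
  offset=1 (pos 7, char 'e'): match length 0
  offset=2 (pos 6, char 'a'): match length 0
  offset=3 (pos 5, char 'f'): match length 2
  offset=4 (pos 4, char 'e'): match length 0
  offset=5 (pos 3, char 'e'): match length 0
  offset=6 (pos 2, char 'e'): match length 0
  offset=7 (pos 1, char 'e'): match length 0
  offset=8 (pos 0, char 'a'): match length 0
Longest match has length 2 at offset 3.
next_char = character at position 8 + 2 = 10 -> 'f'

Best match: offset=3, length=2 (matching 'fa' starting at position 5)
LZ77 triple: (3, 2, 'f')


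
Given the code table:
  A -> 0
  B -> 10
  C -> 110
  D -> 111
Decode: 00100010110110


Decoding:
0 -> A
0 -> A
10 -> B
0 -> A
0 -> A
10 -> B
110 -> C
110 -> C


Result: AABAABCC


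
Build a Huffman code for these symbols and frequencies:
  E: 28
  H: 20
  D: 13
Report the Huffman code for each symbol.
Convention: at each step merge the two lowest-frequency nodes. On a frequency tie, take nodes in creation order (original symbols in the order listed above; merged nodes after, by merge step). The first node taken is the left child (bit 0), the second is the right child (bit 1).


Huffman tree construction:
Step 1: Merge D(13) + H(20) = 33
Step 2: Merge E(28) + (D+H)(33) = 61
Read each symbol's code off the tree from the root (left child = 0, right child = 1).

Codes:
  E: 0 (length 1)
  H: 11 (length 2)
  D: 10 (length 2)
Average code length: 94/61 = 1.5410 bits/symbol


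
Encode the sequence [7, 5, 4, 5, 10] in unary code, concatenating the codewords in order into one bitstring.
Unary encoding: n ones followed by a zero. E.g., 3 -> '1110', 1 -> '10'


Encode each number as n ones followed by a terminating 0:
  7 -> 11111110 (8 bits)
  5 -> 111110 (6 bits)
  4 -> 11110 (5 bits)
  5 -> 111110 (6 bits)
  10 -> 11111111110 (11 bits)
Total length = 8 + 6 + 5 + 6 + 11 = 36 bits.

Unary([7, 5, 4, 5, 10]) = 111111101111101111011111011111111110 (36 bits)


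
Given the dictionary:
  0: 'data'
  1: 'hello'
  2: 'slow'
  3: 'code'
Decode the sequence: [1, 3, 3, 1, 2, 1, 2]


Look up each index in the dictionary:
  1 -> 'hello'
  3 -> 'code'
  3 -> 'code'
  1 -> 'hello'
  2 -> 'slow'
  1 -> 'hello'
  2 -> 'slow'

Decoded: "hello code code hello slow hello slow"


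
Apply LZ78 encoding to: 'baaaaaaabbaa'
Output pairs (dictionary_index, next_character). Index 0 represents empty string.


LZ78 encoding steps:
Dictionary: {0: ''}
Step 1: w='' (idx 0), next='b' -> output (0, 'b'), add 'b' as idx 1
Step 2: w='' (idx 0), next='a' -> output (0, 'a'), add 'a' as idx 2
Step 3: w='a' (idx 2), next='a' -> output (2, 'a'), add 'aa' as idx 3
Step 4: w='aa' (idx 3), next='a' -> output (3, 'a'), add 'aaa' as idx 4
Step 5: w='a' (idx 2), next='b' -> output (2, 'b'), add 'ab' as idx 5
Step 6: w='b' (idx 1), next='a' -> output (1, 'a'), add 'ba' as idx 6
Step 7: w='a' (idx 2), end of input -> output (2, '')


Encoded: [(0, 'b'), (0, 'a'), (2, 'a'), (3, 'a'), (2, 'b'), (1, 'a'), (2, '')]


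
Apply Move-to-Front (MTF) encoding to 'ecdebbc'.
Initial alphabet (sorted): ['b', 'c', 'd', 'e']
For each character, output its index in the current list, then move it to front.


MTF encoding:
'e': index 3 in ['b', 'c', 'd', 'e'] -> ['e', 'b', 'c', 'd']
'c': index 2 in ['e', 'b', 'c', 'd'] -> ['c', 'e', 'b', 'd']
'd': index 3 in ['c', 'e', 'b', 'd'] -> ['d', 'c', 'e', 'b']
'e': index 2 in ['d', 'c', 'e', 'b'] -> ['e', 'd', 'c', 'b']
'b': index 3 in ['e', 'd', 'c', 'b'] -> ['b', 'e', 'd', 'c']
'b': index 0 in ['b', 'e', 'd', 'c'] -> ['b', 'e', 'd', 'c']
'c': index 3 in ['b', 'e', 'd', 'c'] -> ['c', 'b', 'e', 'd']


Output: [3, 2, 3, 2, 3, 0, 3]


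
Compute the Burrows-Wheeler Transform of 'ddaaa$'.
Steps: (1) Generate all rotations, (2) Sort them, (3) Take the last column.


Rotations (sorted):
  0: $ddaaa -> last char: a
  1: a$ddaa -> last char: a
  2: aa$dda -> last char: a
  3: aaa$dd -> last char: d
  4: daaa$d -> last char: d
  5: ddaaa$ -> last char: $


BWT = aaadd$


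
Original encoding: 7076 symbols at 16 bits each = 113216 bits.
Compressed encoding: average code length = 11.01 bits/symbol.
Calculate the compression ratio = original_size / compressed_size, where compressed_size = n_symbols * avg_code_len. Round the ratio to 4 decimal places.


original_size = n_symbols * orig_bits = 7076 * 16 = 113216 bits
compressed_size = n_symbols * avg_code_len = 7076 * 11.01 = 77906.76 bits
ratio = original_size / compressed_size = 113216 / 77906.76 = 1.4532

Compression ratio = 1.4532


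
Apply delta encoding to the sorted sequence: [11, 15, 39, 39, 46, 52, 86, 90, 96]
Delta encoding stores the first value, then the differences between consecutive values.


First value: 11
Deltas:
  15 - 11 = 4
  39 - 15 = 24
  39 - 39 = 0
  46 - 39 = 7
  52 - 46 = 6
  86 - 52 = 34
  90 - 86 = 4
  96 - 90 = 6


Delta encoded: [11, 4, 24, 0, 7, 6, 34, 4, 6]


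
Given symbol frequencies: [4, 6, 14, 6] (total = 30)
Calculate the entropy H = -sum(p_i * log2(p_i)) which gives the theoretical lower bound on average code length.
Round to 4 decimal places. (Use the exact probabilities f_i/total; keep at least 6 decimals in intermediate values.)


Per-symbol terms -p_i * log2(p_i) with p_i = f_i/30:
  p = 4/30 = 0.133333: log2(p) = -2.906891, -p*log2(p) = 0.387585
  p = 6/30 = 0.200000: log2(p) = -2.321928, -p*log2(p) = 0.464386
  p = 14/30 = 0.466667: log2(p) = -1.099536, -p*log2(p) = 0.513117
  p = 6/30 = 0.200000: log2(p) = -2.321928, -p*log2(p) = 0.464386
H = 0.387585 + 0.464386 + 0.513117 + 0.464386 = 1.829474

H = 1.8295 bits/symbol


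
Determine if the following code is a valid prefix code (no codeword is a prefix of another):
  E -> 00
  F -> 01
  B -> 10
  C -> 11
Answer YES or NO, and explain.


Checking each pair (does one codeword prefix another?):
  E='00' vs F='01': no prefix
  E='00' vs B='10': no prefix
  E='00' vs C='11': no prefix
  F='01' vs E='00': no prefix
  F='01' vs B='10': no prefix
  F='01' vs C='11': no prefix
  B='10' vs E='00': no prefix
  B='10' vs F='01': no prefix
  B='10' vs C='11': no prefix
  C='11' vs E='00': no prefix
  C='11' vs F='01': no prefix
  C='11' vs B='10': no prefix
No violation found over all pairs.

YES -- this is a valid prefix code. No codeword is a prefix of any other codeword.


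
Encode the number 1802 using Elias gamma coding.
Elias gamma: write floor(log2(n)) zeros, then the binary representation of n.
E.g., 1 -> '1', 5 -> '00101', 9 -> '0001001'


num_bits = floor(log2(1802)) + 1 = 11
leading_zeros = num_bits - 1 = 10
binary(1802) = 11100001010

Elias gamma(1802) = '0000000000' + '11100001010' = 000000000011100001010 (21 bits)


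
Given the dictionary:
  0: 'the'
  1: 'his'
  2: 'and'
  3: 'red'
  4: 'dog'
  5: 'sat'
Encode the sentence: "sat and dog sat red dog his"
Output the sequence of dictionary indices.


Look up each word in the dictionary:
  'sat' -> 5
  'and' -> 2
  'dog' -> 4
  'sat' -> 5
  'red' -> 3
  'dog' -> 4
  'his' -> 1

Encoded: [5, 2, 4, 5, 3, 4, 1]


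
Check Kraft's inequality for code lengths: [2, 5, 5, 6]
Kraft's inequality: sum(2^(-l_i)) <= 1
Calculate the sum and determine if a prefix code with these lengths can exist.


Sum = 2^(-2) + 2^(-5) + 2^(-5) + 2^(-6)
    = 0.25 + 0.03125 + 0.03125 + 0.015625
    = 21/64 = 0.328125
Since 0.328125 <= 1, Kraft's inequality IS satisfied.
A prefix code with these lengths CAN exist.

Kraft sum = 0.328125. Satisfied.


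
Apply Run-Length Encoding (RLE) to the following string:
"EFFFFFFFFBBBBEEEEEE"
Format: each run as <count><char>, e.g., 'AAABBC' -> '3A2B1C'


Scanning runs left to right:
  i=0: run of 'E' x 1 -> '1E'
  i=1: run of 'F' x 8 -> '8F'
  i=9: run of 'B' x 4 -> '4B'
  i=13: run of 'E' x 6 -> '6E'

RLE = 1E8F4B6E


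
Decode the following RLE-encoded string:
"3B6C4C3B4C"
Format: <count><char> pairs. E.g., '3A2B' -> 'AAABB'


Expanding each <count><char> pair:
  3B -> 'BBB'
  6C -> 'CCCCCC'
  4C -> 'CCCC'
  3B -> 'BBB'
  4C -> 'CCCC'

Decoded = BBBCCCCCCCCCCBBBCCCC


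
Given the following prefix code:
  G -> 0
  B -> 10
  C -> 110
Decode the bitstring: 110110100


Decoding step by step:
Bits 110 -> C
Bits 110 -> C
Bits 10 -> B
Bits 0 -> G


Decoded message: CCBG


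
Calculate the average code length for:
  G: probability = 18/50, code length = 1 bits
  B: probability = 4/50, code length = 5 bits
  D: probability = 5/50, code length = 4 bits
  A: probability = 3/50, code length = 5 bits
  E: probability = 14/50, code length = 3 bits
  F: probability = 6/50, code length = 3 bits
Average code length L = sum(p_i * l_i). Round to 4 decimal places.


Weighted contributions p_i * l_i:
  G: (18/50) * 1 = 18/50
  B: (4/50) * 5 = 20/50
  D: (5/50) * 4 = 20/50
  A: (3/50) * 5 = 15/50
  E: (14/50) * 3 = 42/50
  F: (6/50) * 3 = 18/50
Sum = (18 + 20 + 20 + 15 + 42 + 18)/50 = 133/50

L = 133/50 = 2.6600 bits/symbol


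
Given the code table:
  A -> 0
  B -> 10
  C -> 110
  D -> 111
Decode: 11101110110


Decoding:
111 -> D
0 -> A
111 -> D
0 -> A
110 -> C


Result: DADAC


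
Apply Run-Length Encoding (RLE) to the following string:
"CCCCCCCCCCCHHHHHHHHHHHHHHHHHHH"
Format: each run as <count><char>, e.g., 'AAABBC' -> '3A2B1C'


Scanning runs left to right:
  i=0: run of 'C' x 11 -> '11C'
  i=11: run of 'H' x 19 -> '19H'

RLE = 11C19H


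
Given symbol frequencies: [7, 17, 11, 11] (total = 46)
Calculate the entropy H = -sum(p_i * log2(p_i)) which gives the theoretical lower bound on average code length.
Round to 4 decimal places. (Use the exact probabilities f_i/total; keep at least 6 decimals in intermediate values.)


Per-symbol terms -p_i * log2(p_i) with p_i = f_i/46:
  p = 7/46 = 0.152174: log2(p) = -2.716207, -p*log2(p) = 0.413336
  p = 17/46 = 0.369565: log2(p) = -1.436099, -p*log2(p) = 0.530732
  p = 11/46 = 0.239130: log2(p) = -2.064130, -p*log2(p) = 0.493596
  p = 11/46 = 0.239130: log2(p) = -2.064130, -p*log2(p) = 0.493596
H = 0.413336 + 0.530732 + 0.493596 + 0.493596 = 1.931260

H = 1.9313 bits/symbol


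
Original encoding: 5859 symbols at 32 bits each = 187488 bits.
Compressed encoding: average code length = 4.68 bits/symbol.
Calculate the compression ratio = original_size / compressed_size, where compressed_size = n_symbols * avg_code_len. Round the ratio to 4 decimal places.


original_size = n_symbols * orig_bits = 5859 * 32 = 187488 bits
compressed_size = n_symbols * avg_code_len = 5859 * 4.68 = 27420.12 bits
ratio = original_size / compressed_size = 187488 / 27420.12 = 6.8376

Compression ratio = 6.8376


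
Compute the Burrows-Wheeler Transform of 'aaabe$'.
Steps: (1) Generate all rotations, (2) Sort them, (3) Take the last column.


Rotations (sorted):
  0: $aaabe -> last char: e
  1: aaabe$ -> last char: $
  2: aabe$a -> last char: a
  3: abe$aa -> last char: a
  4: be$aaa -> last char: a
  5: e$aaab -> last char: b


BWT = e$aaab


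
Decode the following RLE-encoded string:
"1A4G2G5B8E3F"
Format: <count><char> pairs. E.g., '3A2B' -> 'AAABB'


Expanding each <count><char> pair:
  1A -> 'A'
  4G -> 'GGGG'
  2G -> 'GG'
  5B -> 'BBBBB'
  8E -> 'EEEEEEEE'
  3F -> 'FFF'

Decoded = AGGGGGGBBBBBEEEEEEEEFFF


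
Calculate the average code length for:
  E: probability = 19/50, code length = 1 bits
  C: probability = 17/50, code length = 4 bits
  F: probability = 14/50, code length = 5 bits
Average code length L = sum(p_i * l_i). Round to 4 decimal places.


Weighted contributions p_i * l_i:
  E: (19/50) * 1 = 19/50
  C: (17/50) * 4 = 68/50
  F: (14/50) * 5 = 70/50
Sum = (19 + 68 + 70)/50 = 157/50

L = 157/50 = 3.1400 bits/symbol


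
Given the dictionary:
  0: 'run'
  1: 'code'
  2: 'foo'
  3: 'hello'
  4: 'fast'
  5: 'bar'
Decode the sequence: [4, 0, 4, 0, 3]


Look up each index in the dictionary:
  4 -> 'fast'
  0 -> 'run'
  4 -> 'fast'
  0 -> 'run'
  3 -> 'hello'

Decoded: "fast run fast run hello"


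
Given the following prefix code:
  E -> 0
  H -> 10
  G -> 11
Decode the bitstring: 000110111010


Decoding step by step:
Bits 0 -> E
Bits 0 -> E
Bits 0 -> E
Bits 11 -> G
Bits 0 -> E
Bits 11 -> G
Bits 10 -> H
Bits 10 -> H


Decoded message: EEEGEGHH


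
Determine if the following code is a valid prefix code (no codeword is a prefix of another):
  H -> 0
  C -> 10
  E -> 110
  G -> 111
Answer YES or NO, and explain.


Checking each pair (does one codeword prefix another?):
  H='0' vs C='10': no prefix
  H='0' vs E='110': no prefix
  H='0' vs G='111': no prefix
  C='10' vs H='0': no prefix
  C='10' vs E='110': no prefix
  C='10' vs G='111': no prefix
  E='110' vs H='0': no prefix
  E='110' vs C='10': no prefix
  E='110' vs G='111': no prefix
  G='111' vs H='0': no prefix
  G='111' vs C='10': no prefix
  G='111' vs E='110': no prefix
No violation found over all pairs.

YES -- this is a valid prefix code. No codeword is a prefix of any other codeword.


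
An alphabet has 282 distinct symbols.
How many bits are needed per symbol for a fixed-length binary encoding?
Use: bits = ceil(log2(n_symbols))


log2(282) = 8.1396
Bracket: 2^8 = 256 < 282 <= 2^9 = 512
So ceil(log2(282)) = 9

bits = ceil(log2(282)) = ceil(8.1396) = 9 bits


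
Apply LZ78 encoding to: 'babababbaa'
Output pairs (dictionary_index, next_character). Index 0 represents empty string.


LZ78 encoding steps:
Dictionary: {0: ''}
Step 1: w='' (idx 0), next='b' -> output (0, 'b'), add 'b' as idx 1
Step 2: w='' (idx 0), next='a' -> output (0, 'a'), add 'a' as idx 2
Step 3: w='b' (idx 1), next='a' -> output (1, 'a'), add 'ba' as idx 3
Step 4: w='ba' (idx 3), next='b' -> output (3, 'b'), add 'bab' as idx 4
Step 5: w='ba' (idx 3), next='a' -> output (3, 'a'), add 'baa' as idx 5


Encoded: [(0, 'b'), (0, 'a'), (1, 'a'), (3, 'b'), (3, 'a')]


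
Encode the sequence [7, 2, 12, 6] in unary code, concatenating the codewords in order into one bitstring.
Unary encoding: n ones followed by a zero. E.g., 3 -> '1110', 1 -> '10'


Encode each number as n ones followed by a terminating 0:
  7 -> 11111110 (8 bits)
  2 -> 110 (3 bits)
  12 -> 1111111111110 (13 bits)
  6 -> 1111110 (7 bits)
Total length = 8 + 3 + 13 + 7 = 31 bits.

Unary([7, 2, 12, 6]) = 1111111011011111111111101111110 (31 bits)


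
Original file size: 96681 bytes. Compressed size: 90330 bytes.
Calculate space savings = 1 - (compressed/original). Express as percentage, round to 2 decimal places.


ratio = compressed/original = 90330/96681 = 0.93431
savings = 1 - ratio = 1 - 0.93431 = 0.06569
as a percentage: 0.06569 * 100 = 6.57%

Space savings = 1 - 90330/96681 = 6.57%


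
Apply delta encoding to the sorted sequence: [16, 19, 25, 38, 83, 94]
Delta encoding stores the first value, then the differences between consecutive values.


First value: 16
Deltas:
  19 - 16 = 3
  25 - 19 = 6
  38 - 25 = 13
  83 - 38 = 45
  94 - 83 = 11


Delta encoded: [16, 3, 6, 13, 45, 11]


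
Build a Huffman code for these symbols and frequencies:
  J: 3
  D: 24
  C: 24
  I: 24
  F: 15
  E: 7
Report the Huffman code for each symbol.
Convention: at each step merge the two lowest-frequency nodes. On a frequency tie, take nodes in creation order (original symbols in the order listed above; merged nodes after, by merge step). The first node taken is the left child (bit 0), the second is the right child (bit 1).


Huffman tree construction:
Step 1: Merge J(3) + E(7) = 10
Step 2: Merge (J+E)(10) + F(15) = 25
Step 3: Merge D(24) + C(24) = 48
Step 4: Merge I(24) + ((J+E)+F)(25) = 49
Step 5: Merge (D+C)(48) + (I+((J+E)+F))(49) = 97
Read each symbol's code off the tree from the root (left child = 0, right child = 1).

Codes:
  J: 1100 (length 4)
  D: 00 (length 2)
  C: 01 (length 2)
  I: 10 (length 2)
  F: 111 (length 3)
  E: 1101 (length 4)
Average code length: 229/97 = 2.3608 bits/symbol


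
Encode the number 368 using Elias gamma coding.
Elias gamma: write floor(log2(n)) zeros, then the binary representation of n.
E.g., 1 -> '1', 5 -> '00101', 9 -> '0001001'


num_bits = floor(log2(368)) + 1 = 9
leading_zeros = num_bits - 1 = 8
binary(368) = 101110000

Elias gamma(368) = '00000000' + '101110000' = 00000000101110000 (17 bits)


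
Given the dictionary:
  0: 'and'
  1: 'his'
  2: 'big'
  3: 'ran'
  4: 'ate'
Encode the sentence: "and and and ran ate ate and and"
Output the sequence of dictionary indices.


Look up each word in the dictionary:
  'and' -> 0
  'and' -> 0
  'and' -> 0
  'ran' -> 3
  'ate' -> 4
  'ate' -> 4
  'and' -> 0
  'and' -> 0

Encoded: [0, 0, 0, 3, 4, 4, 0, 0]


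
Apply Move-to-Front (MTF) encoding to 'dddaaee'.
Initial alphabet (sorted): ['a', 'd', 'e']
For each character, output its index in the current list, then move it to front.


MTF encoding:
'd': index 1 in ['a', 'd', 'e'] -> ['d', 'a', 'e']
'd': index 0 in ['d', 'a', 'e'] -> ['d', 'a', 'e']
'd': index 0 in ['d', 'a', 'e'] -> ['d', 'a', 'e']
'a': index 1 in ['d', 'a', 'e'] -> ['a', 'd', 'e']
'a': index 0 in ['a', 'd', 'e'] -> ['a', 'd', 'e']
'e': index 2 in ['a', 'd', 'e'] -> ['e', 'a', 'd']
'e': index 0 in ['e', 'a', 'd'] -> ['e', 'a', 'd']


Output: [1, 0, 0, 1, 0, 2, 0]


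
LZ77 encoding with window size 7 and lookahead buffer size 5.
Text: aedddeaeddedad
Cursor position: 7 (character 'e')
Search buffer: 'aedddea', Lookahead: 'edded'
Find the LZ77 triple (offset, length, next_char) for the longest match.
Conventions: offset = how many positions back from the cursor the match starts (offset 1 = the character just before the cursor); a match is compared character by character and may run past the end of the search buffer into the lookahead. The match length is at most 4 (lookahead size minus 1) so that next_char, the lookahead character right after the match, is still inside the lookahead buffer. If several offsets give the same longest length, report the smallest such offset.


Try each offset into the search buffer:
  offset=1 (pos 6, char 'a'): match length 0
  offset=2 (pos 5, char 'e'): match length 1
  offset=3 (pos 4, char 'd'): match length 0
  offset=4 (pos 3, char 'd'): match length 0
  offset=5 (pos 2, char 'd'): match length 0
  offset=6 (pos 1, char 'e'): match length 3
  offset=7 (pos 0, char 'a'): match length 0
Longest match has length 3 at offset 6.
next_char = character at position 7 + 3 = 10 -> 'e'

Best match: offset=6, length=3 (matching 'edd' starting at position 1)
LZ77 triple: (6, 3, 'e')


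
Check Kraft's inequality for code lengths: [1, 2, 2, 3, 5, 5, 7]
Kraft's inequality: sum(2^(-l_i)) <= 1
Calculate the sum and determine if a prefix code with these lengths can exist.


Sum = 2^(-1) + 2^(-2) + 2^(-2) + 2^(-3) + 2^(-5) + 2^(-5) + 2^(-7)
    = 0.5 + 0.25 + 0.25 + 0.125 + 0.03125 + 0.03125 + 0.0078125
    = 153/128 = 1.1953125
Since 1.1953125 > 1, Kraft's inequality is NOT satisfied.
A prefix code with these lengths CANNOT exist.

Kraft sum = 1.1953125. Not satisfied.


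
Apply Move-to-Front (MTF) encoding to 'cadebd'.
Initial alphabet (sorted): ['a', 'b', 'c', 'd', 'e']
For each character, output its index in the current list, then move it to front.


MTF encoding:
'c': index 2 in ['a', 'b', 'c', 'd', 'e'] -> ['c', 'a', 'b', 'd', 'e']
'a': index 1 in ['c', 'a', 'b', 'd', 'e'] -> ['a', 'c', 'b', 'd', 'e']
'd': index 3 in ['a', 'c', 'b', 'd', 'e'] -> ['d', 'a', 'c', 'b', 'e']
'e': index 4 in ['d', 'a', 'c', 'b', 'e'] -> ['e', 'd', 'a', 'c', 'b']
'b': index 4 in ['e', 'd', 'a', 'c', 'b'] -> ['b', 'e', 'd', 'a', 'c']
'd': index 2 in ['b', 'e', 'd', 'a', 'c'] -> ['d', 'b', 'e', 'a', 'c']


Output: [2, 1, 3, 4, 4, 2]


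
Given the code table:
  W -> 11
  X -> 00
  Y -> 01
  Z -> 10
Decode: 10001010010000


Decoding:
10 -> Z
00 -> X
10 -> Z
10 -> Z
01 -> Y
00 -> X
00 -> X


Result: ZXZZYXX


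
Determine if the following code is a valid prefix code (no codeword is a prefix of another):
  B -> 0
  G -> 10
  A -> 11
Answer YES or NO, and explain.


Checking each pair (does one codeword prefix another?):
  B='0' vs G='10': no prefix
  B='0' vs A='11': no prefix
  G='10' vs B='0': no prefix
  G='10' vs A='11': no prefix
  A='11' vs B='0': no prefix
  A='11' vs G='10': no prefix
No violation found over all pairs.

YES -- this is a valid prefix code. No codeword is a prefix of any other codeword.


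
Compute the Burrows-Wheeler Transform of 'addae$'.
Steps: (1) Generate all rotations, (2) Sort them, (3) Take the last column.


Rotations (sorted):
  0: $addae -> last char: e
  1: addae$ -> last char: $
  2: ae$add -> last char: d
  3: dae$ad -> last char: d
  4: ddae$a -> last char: a
  5: e$adda -> last char: a


BWT = e$ddaa


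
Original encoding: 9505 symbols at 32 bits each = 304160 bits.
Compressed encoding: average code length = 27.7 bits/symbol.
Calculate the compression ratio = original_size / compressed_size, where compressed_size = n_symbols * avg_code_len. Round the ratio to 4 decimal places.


original_size = n_symbols * orig_bits = 9505 * 32 = 304160 bits
compressed_size = n_symbols * avg_code_len = 9505 * 27.7 = 263288.5 bits
ratio = original_size / compressed_size = 304160 / 263288.5 = 1.1552

Compression ratio = 1.1552


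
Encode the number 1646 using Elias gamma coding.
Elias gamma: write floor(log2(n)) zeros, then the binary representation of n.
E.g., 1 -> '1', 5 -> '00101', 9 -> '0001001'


num_bits = floor(log2(1646)) + 1 = 11
leading_zeros = num_bits - 1 = 10
binary(1646) = 11001101110

Elias gamma(1646) = '0000000000' + '11001101110' = 000000000011001101110 (21 bits)
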